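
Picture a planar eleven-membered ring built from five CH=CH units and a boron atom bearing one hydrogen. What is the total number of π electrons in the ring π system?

10

Check conjugation: every atom in a ring double bond is sp² and brings one electron to the p orbital; the boron has an empty p orbital — every position has a p orbital, so the cyclic π system is continuous.
Tallying contributions gives 5 × 2 = 10 from the double-bond units + 0 from the BH atom = 10.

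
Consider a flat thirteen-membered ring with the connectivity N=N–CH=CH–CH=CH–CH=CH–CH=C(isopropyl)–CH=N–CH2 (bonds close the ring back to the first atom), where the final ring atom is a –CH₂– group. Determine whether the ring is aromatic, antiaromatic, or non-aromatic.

At the CH2 position, the tetrahedral CH₂ carbon is sp³ and has no p orbital in the ring π system; the ring's p-orbital overlap is broken there.
A ring that is not fully conjugated cannot be aromatic or antiaromatic regardless of its π-electron count.

Non-aromatic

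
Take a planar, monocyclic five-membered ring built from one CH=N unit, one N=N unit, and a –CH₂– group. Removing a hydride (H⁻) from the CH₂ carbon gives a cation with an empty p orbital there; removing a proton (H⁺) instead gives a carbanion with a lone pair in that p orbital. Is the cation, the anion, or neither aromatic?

Both ions have a continuous loop of p orbitals — each ring atom is sp².
Cation: 2 × 2 + 0 = 4 π electrons → 4(1), antiaromatic.
Anion: 2 × 2 + 2 = 6 π electrons → 4(1)+2, aromatic.

The anion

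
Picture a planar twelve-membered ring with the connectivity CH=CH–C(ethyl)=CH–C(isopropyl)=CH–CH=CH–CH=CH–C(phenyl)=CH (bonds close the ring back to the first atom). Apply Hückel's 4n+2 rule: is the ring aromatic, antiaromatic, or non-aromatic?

Antiaromatic

Check conjugation: every atom in a ring double bond is sp² and brings one electron to the p orbital — every position has a p orbital, so the cyclic π system is continuous.
Adding the contributions, 6 × 2 = 12 from the 6 double-bond units.
12 is a 4n count (n = 3), so the planar conjugated ring is antiaromatic.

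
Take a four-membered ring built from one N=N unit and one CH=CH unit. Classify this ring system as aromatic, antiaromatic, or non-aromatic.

Antiaromatic

Every ring atom contributes a p orbital perpendicular to the ring (the double-bond atoms are sp², each contributing one p electron; the doubly-bonded nitrogens are pyridine-type — their lone pairs lie in the ring plane, leaving one electron in the p orbital), so the π system is cyclic and fully conjugated.
Counting π electrons: 2 × 2 = 4 from the 2 double-bond units.
With 4 = 4·1 π electrons, Hückel's rule classifies the planar ring as antiaromatic.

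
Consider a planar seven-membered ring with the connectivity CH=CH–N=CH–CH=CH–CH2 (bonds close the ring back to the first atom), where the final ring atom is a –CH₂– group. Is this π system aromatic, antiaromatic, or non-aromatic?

Non-aromatic

The CH2 carbon is saturated: the tetrahedral CH₂ carbon is sp³ and has no p orbital in the ring π system. Conjugation is not continuous around the ring.
Without a continuous loop of overlapping p orbitals the Hückel electron count never comes into play.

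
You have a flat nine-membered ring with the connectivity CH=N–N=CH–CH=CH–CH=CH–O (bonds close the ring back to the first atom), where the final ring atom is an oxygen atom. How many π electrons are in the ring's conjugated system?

All ring atoms are sp² and supply a p orbital to the ring (every atom in a ring double bond is sp² and brings one electron to the p orbital; each =N– nitrogen is pyridine-type (lone pair in the sp² plane, one electron in the p orbital); the oxygen donates one lone pair from its p orbital); the conjugation is uninterrupted.
Counting π electrons: 4 × 2 = 8 from the double-bond units + 2 from the O atom = 10.

10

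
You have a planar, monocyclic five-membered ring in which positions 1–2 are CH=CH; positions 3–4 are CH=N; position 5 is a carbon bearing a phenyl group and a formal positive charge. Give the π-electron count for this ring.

4

The p orbitals form a continuous loop: the double-bond atoms are sp², each contributing one p electron; each sp² =N– keeps its lone pair in-plane and puts one electron into the π system; the carbocation has an empty p orbital. The ring is fully conjugated.
Adding the contributions, 2 × 2 = 4 from the double-bond units + 0 from the C(phenyl)(+) atom = 4.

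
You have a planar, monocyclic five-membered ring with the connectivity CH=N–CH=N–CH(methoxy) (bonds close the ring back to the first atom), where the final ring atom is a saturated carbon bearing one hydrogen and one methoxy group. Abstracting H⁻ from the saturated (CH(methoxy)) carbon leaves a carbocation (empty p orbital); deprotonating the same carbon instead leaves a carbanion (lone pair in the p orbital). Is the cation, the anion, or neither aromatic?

The anion

Once that carbon is sp², every ring atom has a p orbital and both ions are fully conjugated.
Cation: 2 × 2 + 0 = 4 π electrons → 4(1), antiaromatic.
Anion: 2 × 2 + 2 = 6 π electrons → 4(1)+2, aromatic.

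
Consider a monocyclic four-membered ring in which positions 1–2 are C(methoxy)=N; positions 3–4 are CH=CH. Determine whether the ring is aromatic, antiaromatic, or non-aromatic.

Every ring atom contributes a p orbital perpendicular to the ring (each doubly-bonded ring atom is sp² with one p-orbital electron; the doubly-bonded nitrogens are pyridine-type — their lone pairs lie in the ring plane, leaving one electron in the p orbital), so the π system is cyclic and fully conjugated.
π-electron count: 2 × 2 = 4 from the 2 double-bond units.
4 = 4(1); a planar, fully conjugated 4n system is antiaromatic.

Antiaromatic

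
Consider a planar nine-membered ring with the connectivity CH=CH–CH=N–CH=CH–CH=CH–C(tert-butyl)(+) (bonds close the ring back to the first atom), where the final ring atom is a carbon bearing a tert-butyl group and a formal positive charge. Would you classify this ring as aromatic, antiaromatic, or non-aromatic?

Antiaromatic

Check conjugation: each doubly-bonded ring atom is sp² with one p-orbital electron; the doubly-bonded nitrogens are pyridine-type — their lone pairs lie in the ring plane, leaving one electron in the p orbital; the carbocation has an empty p orbital — every position has a p orbital, so the cyclic π system is continuous.
Counting π electrons: 4 × 2 = 8 from the double-bond units + 0 from the C(tert-butyl)(+) atom = 8.
A 4n π count (8, n = 2) in a planar conjugated ring means antiaromatic.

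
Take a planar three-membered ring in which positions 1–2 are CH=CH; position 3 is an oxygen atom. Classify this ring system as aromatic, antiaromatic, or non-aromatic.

Antiaromatic

All ring atoms are sp² and supply a p orbital to the ring (every atom in a ring double bond is sp² and brings one electron to the p orbital; the oxygen donates one lone pair from its p orbital); the conjugation is uninterrupted.
Adding the contributions, 1 × 2 = 2 from the double-bond unit + 2 from the O atom = 4.
With 4 = 4·1 π electrons, Hückel's rule classifies the planar ring as antiaromatic.
(This ring is oxirene.)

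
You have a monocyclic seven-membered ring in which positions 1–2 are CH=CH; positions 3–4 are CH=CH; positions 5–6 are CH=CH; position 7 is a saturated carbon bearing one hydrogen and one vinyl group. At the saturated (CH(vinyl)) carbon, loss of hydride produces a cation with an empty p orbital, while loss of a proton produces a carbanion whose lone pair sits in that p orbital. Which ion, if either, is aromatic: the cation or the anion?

The cation

Both ions have a continuous loop of p orbitals — each ring atom is sp².
Cation: 3 × 2 + 0 = 6 π electrons → 4(1)+2, aromatic.
Anion: 3 × 2 + 2 = 8 π electrons → 4(2), antiaromatic.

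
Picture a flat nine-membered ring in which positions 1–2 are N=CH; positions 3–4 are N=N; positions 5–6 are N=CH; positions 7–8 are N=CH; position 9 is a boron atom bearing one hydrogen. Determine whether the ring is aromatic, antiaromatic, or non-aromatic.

Antiaromatic

The p orbitals form a continuous loop: each doubly-bonded ring atom is sp² with one p-orbital electron; each =N– nitrogen is pyridine-type (lone pair in the sp² plane, one electron in the p orbital); the boron has an empty p orbital. The ring is fully conjugated.
Counting π electrons: 4 × 2 = 8 from the double-bond units + 0 from the BH atom = 8.
8 = 4(2); a planar, fully conjugated 4n system is antiaromatic.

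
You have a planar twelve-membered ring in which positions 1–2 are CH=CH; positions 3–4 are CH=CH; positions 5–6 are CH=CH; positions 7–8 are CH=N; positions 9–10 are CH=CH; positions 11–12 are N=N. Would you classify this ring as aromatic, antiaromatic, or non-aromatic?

Every ring atom contributes a p orbital perpendicular to the ring (each doubly-bonded ring atom is sp² with one p-orbital electron; the doubly-bonded nitrogens are pyridine-type — their lone pairs lie in the ring plane, leaving one electron in the p orbital), so the π system is cyclic and fully conjugated.
Adding the contributions, 6 × 2 = 12 from the 6 double-bond units.
A 4n π count (12, n = 3) in a planar conjugated ring means antiaromatic.

Antiaromatic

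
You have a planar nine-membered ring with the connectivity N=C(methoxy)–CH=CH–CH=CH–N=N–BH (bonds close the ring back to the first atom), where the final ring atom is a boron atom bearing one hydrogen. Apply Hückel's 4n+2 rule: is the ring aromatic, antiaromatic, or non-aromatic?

Check conjugation: every atom in a ring double bond is sp² and brings one electron to the p orbital; each sp² =N– keeps its lone pair in-plane and puts one electron into the π system; the boron has an empty p orbital — every position has a p orbital, so the cyclic π system is continuous.
Counting π electrons: 4 × 2 = 8 from the double-bond units + 0 from the BH atom = 8.
8 is a 4n count (n = 2), so the planar conjugated ring is antiaromatic.

Antiaromatic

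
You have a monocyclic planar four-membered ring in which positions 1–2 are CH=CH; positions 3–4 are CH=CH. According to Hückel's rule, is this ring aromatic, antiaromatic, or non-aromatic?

Antiaromatic

Every ring atom contributes a p orbital perpendicular to the ring (every atom in a ring double bond is sp² and brings one electron to the p orbital), so the π system is cyclic and fully conjugated.
Counting π electrons: 2 × 2 = 4 from the 2 double-bond units.
4 is a 4n count (n = 1), so the planar conjugated ring is antiaromatic.
This is cyclobutadiene.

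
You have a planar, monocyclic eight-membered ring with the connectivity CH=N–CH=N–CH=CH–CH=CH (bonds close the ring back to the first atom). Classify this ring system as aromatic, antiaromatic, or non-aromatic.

Check conjugation: every atom in a ring double bond is sp² and brings one electron to the p orbital; each =N– nitrogen is pyridine-type (lone pair in the sp² plane, one electron in the p orbital) — every position has a p orbital, so the cyclic π system is continuous.
Tallying contributions gives 4 × 2 = 8 from the 4 double-bond units.
With 8 = 4·2 π electrons, Hückel's rule classifies the planar ring as antiaromatic.

Antiaromatic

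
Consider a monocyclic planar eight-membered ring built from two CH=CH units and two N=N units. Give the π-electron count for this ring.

Every ring atom contributes a p orbital perpendicular to the ring (each doubly-bonded ring atom is sp² with one p-orbital electron; each =N– nitrogen is pyridine-type (lone pair in the sp² plane, one electron in the p orbital)), so the π system is cyclic and fully conjugated.
Tallying contributions gives 4 × 2 = 8 from the 4 double-bond units.

8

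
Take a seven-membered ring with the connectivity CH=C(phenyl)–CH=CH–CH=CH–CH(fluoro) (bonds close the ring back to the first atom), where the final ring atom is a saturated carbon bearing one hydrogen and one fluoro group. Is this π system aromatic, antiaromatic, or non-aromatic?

Non-aromatic

At the CH(fluoro) position, that saturated carbon is sp³ and has no p orbital in the ring π system; the ring's p-orbital overlap is broken there.
Without a continuous loop of overlapping p orbitals the Hückel electron count never comes into play.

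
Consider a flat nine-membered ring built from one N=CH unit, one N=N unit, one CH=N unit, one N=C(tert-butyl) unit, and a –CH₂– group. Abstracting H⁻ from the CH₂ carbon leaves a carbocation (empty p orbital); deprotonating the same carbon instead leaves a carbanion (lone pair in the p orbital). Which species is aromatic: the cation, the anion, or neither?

The anion

Both ions have a continuous loop of p orbitals — each ring atom is sp².
Cation: 4 × 2 + 0 = 8 π electrons → 4(2), antiaromatic.
Anion: 4 × 2 + 2 = 10 π electrons → 4(2)+2, aromatic.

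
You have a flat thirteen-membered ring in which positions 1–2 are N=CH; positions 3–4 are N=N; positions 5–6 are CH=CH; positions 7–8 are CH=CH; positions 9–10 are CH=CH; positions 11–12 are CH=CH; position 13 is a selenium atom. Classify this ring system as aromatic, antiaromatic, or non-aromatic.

All ring atoms are sp² and supply a p orbital to the ring (each doubly-bonded ring atom is sp² with one p-orbital electron; each sp² =N– keeps its lone pair in-plane and puts one electron into the π system; the selenium donates one lone pair from its p orbital); the conjugation is uninterrupted.
Counting π electrons: 6 × 2 = 12 from the double-bond units + 2 from the Se atom = 14.
14 = 4(3) + 2, which satisfies Hückel's 4n+2 rule.

Aromatic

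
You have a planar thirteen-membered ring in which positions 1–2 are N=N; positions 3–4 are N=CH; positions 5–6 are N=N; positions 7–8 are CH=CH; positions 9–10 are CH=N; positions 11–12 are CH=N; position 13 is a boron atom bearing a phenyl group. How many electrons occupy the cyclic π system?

Every ring atom contributes a p orbital perpendicular to the ring (each doubly-bonded ring atom is sp² with one p-orbital electron; each sp² =N– keeps its lone pair in-plane and puts one electron into the π system; the boron has an empty p orbital), so the π system is cyclic and fully conjugated.
Adding the contributions, 6 × 2 = 12 from the double-bond units + 0 from the B(phenyl) atom = 12.

12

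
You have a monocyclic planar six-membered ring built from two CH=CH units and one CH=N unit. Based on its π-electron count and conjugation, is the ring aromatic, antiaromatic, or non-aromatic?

Check conjugation: every atom in a ring double bond is sp² and brings one electron to the p orbital; each =N– nitrogen is pyridine-type (lone pair in the sp² plane, one electron in the p orbital) — every position has a p orbital, so the cyclic π system is continuous.
Tallying contributions gives 3 × 2 = 6 from the 3 double-bond units.
With 6 π electrons (n = 1), the Hückel 4n+2 condition holds.

Aromatic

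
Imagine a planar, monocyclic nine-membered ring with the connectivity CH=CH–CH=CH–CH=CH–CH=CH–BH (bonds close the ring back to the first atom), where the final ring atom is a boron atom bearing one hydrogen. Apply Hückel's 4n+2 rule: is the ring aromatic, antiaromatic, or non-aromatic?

Antiaromatic

All ring atoms are sp² and supply a p orbital to the ring (every atom in a ring double bond is sp² and brings one electron to the p orbital; the boron has an empty p orbital); the conjugation is uninterrupted.
π-electron count: 4 × 2 = 8 from the double-bond units + 0 from the BH atom = 8.
8 is a 4n count (n = 2), so the planar conjugated ring is antiaromatic.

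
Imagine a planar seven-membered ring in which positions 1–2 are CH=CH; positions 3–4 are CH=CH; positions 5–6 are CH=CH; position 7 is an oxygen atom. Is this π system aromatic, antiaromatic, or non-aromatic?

Every ring atom contributes a p orbital perpendicular to the ring (each doubly-bonded ring atom is sp² with one p-orbital electron; the oxygen donates one lone pair from its p orbital), so the π system is cyclic and fully conjugated.
Adding the contributions, 3 × 2 = 6 from the double-bond units + 2 from the O atom = 8.
With 8 = 4·2 π electrons, Hückel's rule classifies the planar ring as antiaromatic.

Antiaromatic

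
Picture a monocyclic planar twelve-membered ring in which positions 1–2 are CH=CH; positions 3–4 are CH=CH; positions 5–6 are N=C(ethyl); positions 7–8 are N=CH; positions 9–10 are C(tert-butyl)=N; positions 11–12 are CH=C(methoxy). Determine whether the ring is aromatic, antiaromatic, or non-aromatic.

The p orbitals form a continuous loop: each doubly-bonded ring atom is sp² with one p-orbital electron; each sp² =N– keeps its lone pair in-plane and puts one electron into the π system. The ring is fully conjugated.
π-electron count: 6 × 2 = 12 from the 6 double-bond units.
12 is a 4n count (n = 3), so the planar conjugated ring is antiaromatic.

Antiaromatic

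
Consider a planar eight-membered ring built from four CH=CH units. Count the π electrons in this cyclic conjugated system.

The p orbitals form a continuous loop: each doubly-bonded ring atom is sp² with one p-orbital electron. The ring is fully conjugated.
Adding the contributions, 4 × 2 = 8 from the 4 double-bond units.
This is cyclooctatetraene.

8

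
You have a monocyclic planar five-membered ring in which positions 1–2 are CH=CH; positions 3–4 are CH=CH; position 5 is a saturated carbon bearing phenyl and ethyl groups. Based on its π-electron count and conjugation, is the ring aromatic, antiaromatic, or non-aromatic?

Non-aromatic

Because that saturated carbon is sp³ and has no p orbital in the ring π system at the C(phenyl)(ethyl) position, the π system cannot extend all the way around the ring.
Hückel's rule only applies to fully conjugated rings, so this one is simply non-aromatic.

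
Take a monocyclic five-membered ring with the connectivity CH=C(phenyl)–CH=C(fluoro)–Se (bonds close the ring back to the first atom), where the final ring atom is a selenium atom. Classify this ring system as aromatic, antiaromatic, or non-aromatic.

Aromatic

Check conjugation: every atom in a ring double bond is sp² and brings one electron to the p orbital; the selenium donates one lone pair from its p orbital — every position has a p orbital, so the cyclic π system is continuous.
π-electron count: 2 × 2 = 4 from the double-bond units + 2 from the Se atom = 6.
With 6 π electrons (n = 1), the Hückel 4n+2 condition holds.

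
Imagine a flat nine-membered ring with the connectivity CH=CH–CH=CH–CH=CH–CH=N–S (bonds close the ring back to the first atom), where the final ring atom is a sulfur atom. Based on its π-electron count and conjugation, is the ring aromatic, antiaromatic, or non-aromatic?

Aromatic

Check conjugation: every atom in a ring double bond is sp² and brings one electron to the p orbital; the doubly-bonded nitrogens are pyridine-type — their lone pairs lie in the ring plane, leaving one electron in the p orbital; the sulfur donates one lone pair from its p orbital — every position has a p orbital, so the cyclic π system is continuous.
Adding the contributions, 4 × 2 = 8 from the double-bond units + 2 from the S atom = 10.
That gives a 4n+2 count (10, n = 2).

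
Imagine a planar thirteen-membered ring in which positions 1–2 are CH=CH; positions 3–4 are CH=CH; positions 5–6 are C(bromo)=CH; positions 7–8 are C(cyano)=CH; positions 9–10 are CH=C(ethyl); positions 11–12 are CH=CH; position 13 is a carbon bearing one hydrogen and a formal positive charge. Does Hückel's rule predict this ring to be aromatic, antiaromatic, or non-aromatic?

Antiaromatic

The p orbitals form a continuous loop: the double-bond atoms are sp², each contributing one p electron; the carbocation has an empty p orbital. The ring is fully conjugated.
Adding the contributions, 6 × 2 = 12 from the double-bond units + 0 from the CH(+) atom = 12.
A 4n π count (12, n = 3) in a planar conjugated ring means antiaromatic.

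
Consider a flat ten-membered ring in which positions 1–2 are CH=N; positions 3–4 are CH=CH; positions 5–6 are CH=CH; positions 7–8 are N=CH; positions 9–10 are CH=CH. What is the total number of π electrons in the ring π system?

The p orbitals form a continuous loop: every atom in a ring double bond is sp² and brings one electron to the p orbital; each =N– nitrogen is pyridine-type (lone pair in the sp² plane, one electron in the p orbital). The ring is fully conjugated.
Tallying contributions gives 5 × 2 = 10 from the 5 double-bond units.

10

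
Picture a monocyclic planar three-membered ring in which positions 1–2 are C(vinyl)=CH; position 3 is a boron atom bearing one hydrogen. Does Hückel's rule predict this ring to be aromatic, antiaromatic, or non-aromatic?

The p orbitals form a continuous loop: each doubly-bonded ring atom is sp² with one p-orbital electron; the boron has an empty p orbital. The ring is fully conjugated.
Counting π electrons: 1 × 2 = 2 from the double-bond unit + 0 from the BH atom = 2.
That gives a 4n+2 count (2, n = 0).

Aromatic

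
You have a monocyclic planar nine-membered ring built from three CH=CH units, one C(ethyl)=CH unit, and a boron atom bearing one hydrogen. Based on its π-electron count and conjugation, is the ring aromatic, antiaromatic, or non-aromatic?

Antiaromatic

Check conjugation: the double-bond atoms are sp², each contributing one p electron; the boron has an empty p orbital — every position has a p orbital, so the cyclic π system is continuous.
π-electron count: 4 × 2 = 8 from the double-bond units + 0 from the BH atom = 8.
A 4n π count (8, n = 2) in a planar conjugated ring means antiaromatic.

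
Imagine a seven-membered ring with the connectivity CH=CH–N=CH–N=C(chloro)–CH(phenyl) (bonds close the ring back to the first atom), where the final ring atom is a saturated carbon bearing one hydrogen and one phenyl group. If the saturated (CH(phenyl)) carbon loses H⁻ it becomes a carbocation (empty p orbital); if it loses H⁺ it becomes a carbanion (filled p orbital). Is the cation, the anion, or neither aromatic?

Both ions have a continuous loop of p orbitals — each ring atom is sp².
Cation: 3 × 2 + 0 = 6 π electrons → 4(1)+2, aromatic.
Anion: 3 × 2 + 2 = 8 π electrons → 4(2), antiaromatic.

The cation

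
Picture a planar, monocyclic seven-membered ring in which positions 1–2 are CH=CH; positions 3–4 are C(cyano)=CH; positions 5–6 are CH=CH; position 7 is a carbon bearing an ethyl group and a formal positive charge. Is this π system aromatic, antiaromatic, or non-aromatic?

Aromatic

All ring atoms are sp² and supply a p orbital to the ring (each doubly-bonded ring atom is sp² with one p-orbital electron; the carbocation has an empty p orbital); the conjugation is uninterrupted.
Tallying contributions gives 3 × 2 = 6 from the double-bond units + 0 from the C(ethyl)(+) atom = 6.
Since 6 = 4·1 + 2, the ring meets the 4n+2 criterion.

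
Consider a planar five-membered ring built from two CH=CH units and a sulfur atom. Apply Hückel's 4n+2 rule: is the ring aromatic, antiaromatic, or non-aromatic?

Aromatic

All ring atoms are sp² and supply a p orbital to the ring (each doubly-bonded ring atom is sp² with one p-orbital electron; the sulfur donates one lone pair from its p orbital); the conjugation is uninterrupted.
Adding the contributions, 2 × 2 = 4 from the double-bond units + 2 from the S atom = 6.
With 6 π electrons (n = 1), the Hückel 4n+2 condition holds.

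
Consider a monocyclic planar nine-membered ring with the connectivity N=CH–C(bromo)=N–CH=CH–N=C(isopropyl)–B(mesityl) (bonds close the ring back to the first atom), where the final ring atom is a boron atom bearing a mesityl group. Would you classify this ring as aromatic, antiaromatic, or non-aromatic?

Every ring atom contributes a p orbital perpendicular to the ring (each doubly-bonded ring atom is sp² with one p-orbital electron; each sp² =N– keeps its lone pair in-plane and puts one electron into the π system; the boron has an empty p orbital), so the π system is cyclic and fully conjugated.
Counting π electrons: 4 × 2 = 8 from the double-bond units + 0 from the B(mesityl) atom = 8.
A 4n π count (8, n = 2) in a planar conjugated ring means antiaromatic.

Antiaromatic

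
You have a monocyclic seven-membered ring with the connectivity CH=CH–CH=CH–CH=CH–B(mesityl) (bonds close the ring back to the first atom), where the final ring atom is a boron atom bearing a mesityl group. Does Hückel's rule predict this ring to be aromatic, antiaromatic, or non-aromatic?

Every ring atom contributes a p orbital perpendicular to the ring (every atom in a ring double bond is sp² and brings one electron to the p orbital; the boron has an empty p orbital), so the π system is cyclic and fully conjugated.
π-electron count: 3 × 2 = 6 from the double-bond units + 0 from the B(mesityl) atom = 6.
That gives a 4n+2 count (6, n = 1).

Aromatic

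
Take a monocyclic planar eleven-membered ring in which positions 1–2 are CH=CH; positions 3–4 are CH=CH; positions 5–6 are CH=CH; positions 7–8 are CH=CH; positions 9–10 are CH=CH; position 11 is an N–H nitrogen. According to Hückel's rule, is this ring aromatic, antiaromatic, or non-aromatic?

All ring atoms are sp² and supply a p orbital to the ring (the double-bond atoms are sp², each contributing one p electron; the pyrrole-type nitrogen donates its lone pair from the p orbital); the conjugation is uninterrupted.
Tallying contributions gives 5 × 2 = 10 from the double-bond units + 2 from the NH atom = 12.
12 is a 4n count (n = 3), so the planar conjugated ring is antiaromatic.

Antiaromatic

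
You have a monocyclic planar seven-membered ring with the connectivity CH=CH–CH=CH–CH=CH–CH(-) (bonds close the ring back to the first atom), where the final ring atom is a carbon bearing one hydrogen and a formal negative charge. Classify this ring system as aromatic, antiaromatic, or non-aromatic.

Antiaromatic

The p orbitals form a continuous loop: each doubly-bonded ring atom is sp² with one p-orbital electron; the carbanion's lone pair occupies the p orbital. The ring is fully conjugated.
Adding the contributions, 3 × 2 = 6 from the double-bond units + 2 from the CH(-) atom = 8.
With 8 = 4·2 π electrons, Hückel's rule classifies the planar ring as antiaromatic.
This is the cycloheptatrienyl anion.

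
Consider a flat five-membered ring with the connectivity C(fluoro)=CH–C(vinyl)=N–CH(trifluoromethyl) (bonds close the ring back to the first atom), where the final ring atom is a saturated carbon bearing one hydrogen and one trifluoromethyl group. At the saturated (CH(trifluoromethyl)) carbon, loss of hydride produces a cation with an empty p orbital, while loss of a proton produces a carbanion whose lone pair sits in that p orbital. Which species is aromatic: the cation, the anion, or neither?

The anion

In either ion the ring is fully conjugated: every atom, including the new sp² carbon, supplies a p orbital.
Cation: 2 × 2 + 0 = 4 π electrons → 4(1), antiaromatic.
Anion: 2 × 2 + 2 = 6 π electrons → 4(1)+2, aromatic.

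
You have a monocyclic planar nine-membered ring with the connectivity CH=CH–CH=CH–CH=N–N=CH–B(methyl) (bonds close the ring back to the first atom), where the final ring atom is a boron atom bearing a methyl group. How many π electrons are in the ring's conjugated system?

Every ring atom contributes a p orbital perpendicular to the ring (the double-bond atoms are sp², each contributing one p electron; each sp² =N– keeps its lone pair in-plane and puts one electron into the π system; the boron has an empty p orbital), so the π system is cyclic and fully conjugated.
π-electron count: 4 × 2 = 8 from the double-bond units + 0 from the B(methyl) atom = 8.

8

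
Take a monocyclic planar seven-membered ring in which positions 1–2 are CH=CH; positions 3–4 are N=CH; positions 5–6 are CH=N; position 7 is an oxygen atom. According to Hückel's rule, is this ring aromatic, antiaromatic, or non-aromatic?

All ring atoms are sp² and supply a p orbital to the ring (every atom in a ring double bond is sp² and brings one electron to the p orbital; each sp² =N– keeps its lone pair in-plane and puts one electron into the π system; the oxygen donates one lone pair from its p orbital); the conjugation is uninterrupted.
Adding the contributions, 3 × 2 = 6 from the double-bond units + 2 from the O atom = 8.
8 is a 4n count (n = 2), so the planar conjugated ring is antiaromatic.

Antiaromatic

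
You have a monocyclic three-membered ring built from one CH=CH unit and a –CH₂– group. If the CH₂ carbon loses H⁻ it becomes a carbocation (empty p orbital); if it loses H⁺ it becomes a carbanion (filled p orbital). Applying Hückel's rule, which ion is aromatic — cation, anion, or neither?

In both ions every ring atom is sp² and contributes a p orbital, so both rings are fully conjugated.
Cation: 1 × 2 + 0 = 2 π electrons → 4(0)+2, aromatic.
Anion: 1 × 2 + 2 = 4 π electrons → 4(1), antiaromatic.

The cation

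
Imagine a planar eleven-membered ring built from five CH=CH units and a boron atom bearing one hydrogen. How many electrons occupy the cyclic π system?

10

The p orbitals form a continuous loop: the double-bond atoms are sp², each contributing one p electron; the boron has an empty p orbital. The ring is fully conjugated.
Tallying contributions gives 5 × 2 = 10 from the double-bond units + 0 from the BH atom = 10.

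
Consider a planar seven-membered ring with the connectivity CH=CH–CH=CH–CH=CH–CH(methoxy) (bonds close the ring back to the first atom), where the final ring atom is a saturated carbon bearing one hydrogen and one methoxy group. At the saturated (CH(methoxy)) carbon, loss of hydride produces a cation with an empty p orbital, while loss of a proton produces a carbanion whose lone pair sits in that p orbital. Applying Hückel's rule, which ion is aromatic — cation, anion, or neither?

In either ion the ring is fully conjugated: every atom, including the new sp² carbon, supplies a p orbital.
Cation: 3 × 2 + 0 = 6 π electrons → 4(1)+2, aromatic.
Anion: 3 × 2 + 2 = 8 π electrons → 4(2), antiaromatic.

The cation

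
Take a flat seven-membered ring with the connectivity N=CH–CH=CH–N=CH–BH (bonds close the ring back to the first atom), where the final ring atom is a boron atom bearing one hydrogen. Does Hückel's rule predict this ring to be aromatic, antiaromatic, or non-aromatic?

Every ring atom contributes a p orbital perpendicular to the ring (each doubly-bonded ring atom is sp² with one p-orbital electron; each =N– nitrogen is pyridine-type (lone pair in the sp² plane, one electron in the p orbital); the boron has an empty p orbital), so the π system is cyclic and fully conjugated.
Counting π electrons: 3 × 2 = 6 from the double-bond units + 0 from the BH atom = 6.
That gives a 4n+2 count (6, n = 1).

Aromatic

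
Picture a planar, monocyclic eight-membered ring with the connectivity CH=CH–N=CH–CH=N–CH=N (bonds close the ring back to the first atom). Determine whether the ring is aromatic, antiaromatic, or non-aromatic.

The p orbitals form a continuous loop: each doubly-bonded ring atom is sp² with one p-orbital electron; the doubly-bonded nitrogens are pyridine-type — their lone pairs lie in the ring plane, leaving one electron in the p orbital. The ring is fully conjugated.
Tallying contributions gives 4 × 2 = 8 from the 4 double-bond units.
A 4n π count (8, n = 2) in a planar conjugated ring means antiaromatic.

Antiaromatic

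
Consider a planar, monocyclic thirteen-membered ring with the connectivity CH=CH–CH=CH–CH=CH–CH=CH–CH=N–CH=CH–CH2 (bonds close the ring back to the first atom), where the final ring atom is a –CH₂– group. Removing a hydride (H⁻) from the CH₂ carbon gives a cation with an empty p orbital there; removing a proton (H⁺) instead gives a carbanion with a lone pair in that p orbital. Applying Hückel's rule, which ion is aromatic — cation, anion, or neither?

Once that carbon is sp², every ring atom has a p orbital and both ions are fully conjugated.
Cation: 6 × 2 + 0 = 12 π electrons → 4(3), antiaromatic.
Anion: 6 × 2 + 2 = 14 π electrons → 4(3)+2, aromatic.

The anion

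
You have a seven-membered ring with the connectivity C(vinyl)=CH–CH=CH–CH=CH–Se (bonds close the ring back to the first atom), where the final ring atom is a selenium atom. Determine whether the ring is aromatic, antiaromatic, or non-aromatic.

Antiaromatic

All ring atoms are sp² and supply a p orbital to the ring (each doubly-bonded ring atom is sp² with one p-orbital electron; the selenium donates one lone pair from its p orbital); the conjugation is uninterrupted.
Adding the contributions, 3 × 2 = 6 from the double-bond units + 2 from the Se atom = 8.
8 is a 4n count (n = 2), so the planar conjugated ring is antiaromatic.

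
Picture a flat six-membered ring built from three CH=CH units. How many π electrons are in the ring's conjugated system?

All ring atoms are sp² and supply a p orbital to the ring (every atom in a ring double bond is sp² and brings one electron to the p orbital); the conjugation is uninterrupted.
π-electron count: 3 × 2 = 6 from the 3 double-bond units.

6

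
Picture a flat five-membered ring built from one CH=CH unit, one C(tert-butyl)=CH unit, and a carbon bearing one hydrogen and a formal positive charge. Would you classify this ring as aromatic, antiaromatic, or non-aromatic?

Antiaromatic

Every ring atom contributes a p orbital perpendicular to the ring (every atom in a ring double bond is sp² and brings one electron to the p orbital; the carbocation has an empty p orbital), so the π system is cyclic and fully conjugated.
Tallying contributions gives 2 × 2 = 4 from the double-bond units + 0 from the CH(+) atom = 4.
A 4n π count (4, n = 1) in a planar conjugated ring means antiaromatic.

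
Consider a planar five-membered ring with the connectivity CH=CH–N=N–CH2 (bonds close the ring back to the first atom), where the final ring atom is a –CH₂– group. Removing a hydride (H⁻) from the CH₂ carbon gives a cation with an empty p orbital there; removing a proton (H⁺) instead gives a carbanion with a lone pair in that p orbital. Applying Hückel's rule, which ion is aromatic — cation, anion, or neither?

In both ions every ring atom is sp² and contributes a p orbital, so both rings are fully conjugated.
Cation: 2 × 2 + 0 = 4 π electrons → 4(1), antiaromatic.
Anion: 2 × 2 + 2 = 6 π electrons → 4(1)+2, aromatic.

The anion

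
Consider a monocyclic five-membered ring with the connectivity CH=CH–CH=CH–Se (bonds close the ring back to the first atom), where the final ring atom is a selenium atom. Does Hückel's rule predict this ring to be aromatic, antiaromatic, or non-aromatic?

Aromatic

The p orbitals form a continuous loop: the double-bond atoms are sp², each contributing one p electron; the selenium donates one lone pair from its p orbital. The ring is fully conjugated.
Adding the contributions, 2 × 2 = 4 from the double-bond units + 2 from the Se atom = 6.
With 6 π electrons (n = 1), the Hückel 4n+2 condition holds.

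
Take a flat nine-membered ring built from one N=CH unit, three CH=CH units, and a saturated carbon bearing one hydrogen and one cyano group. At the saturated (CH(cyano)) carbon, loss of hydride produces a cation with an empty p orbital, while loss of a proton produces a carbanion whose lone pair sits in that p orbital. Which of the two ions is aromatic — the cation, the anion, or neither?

The anion

In both ions every ring atom is sp² and contributes a p orbital, so both rings are fully conjugated.
Cation: 4 × 2 + 0 = 8 π electrons → 4(2), antiaromatic.
Anion: 4 × 2 + 2 = 10 π electrons → 4(2)+2, aromatic.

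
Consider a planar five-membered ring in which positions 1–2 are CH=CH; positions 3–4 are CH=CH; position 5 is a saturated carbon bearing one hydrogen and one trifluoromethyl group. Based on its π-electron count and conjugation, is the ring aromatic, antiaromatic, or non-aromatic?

Non-aromatic

The CH(trifluoromethyl) carbon is saturated: that saturated carbon is sp³ and has no p orbital in the ring π system. Conjugation is not continuous around the ring.
A ring that is not fully conjugated cannot be aromatic or antiaromatic regardless of its π-electron count.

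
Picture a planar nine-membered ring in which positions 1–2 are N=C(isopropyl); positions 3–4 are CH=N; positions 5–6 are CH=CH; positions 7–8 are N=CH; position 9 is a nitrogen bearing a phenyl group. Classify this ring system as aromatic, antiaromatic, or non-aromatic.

Aromatic

Every ring atom contributes a p orbital perpendicular to the ring (every atom in a ring double bond is sp² and brings one electron to the p orbital; each sp² =N– keeps its lone pair in-plane and puts one electron into the π system; the pyrrole-type nitrogen donates its lone pair from the p orbital), so the π system is cyclic and fully conjugated.
Tallying contributions gives 4 × 2 = 8 from the double-bond units + 2 from the N(phenyl) atom = 10.
With 10 π electrons (n = 2), the Hückel 4n+2 condition holds.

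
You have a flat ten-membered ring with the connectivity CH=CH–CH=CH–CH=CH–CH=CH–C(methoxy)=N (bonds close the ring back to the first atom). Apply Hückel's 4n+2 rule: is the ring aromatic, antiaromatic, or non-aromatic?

Every ring atom contributes a p orbital perpendicular to the ring (every atom in a ring double bond is sp² and brings one electron to the p orbital; each sp² =N– keeps its lone pair in-plane and puts one electron into the π system), so the π system is cyclic and fully conjugated.
π-electron count: 5 × 2 = 10 from the 5 double-bond units.
With 10 π electrons (n = 2), the Hückel 4n+2 condition holds.

Aromatic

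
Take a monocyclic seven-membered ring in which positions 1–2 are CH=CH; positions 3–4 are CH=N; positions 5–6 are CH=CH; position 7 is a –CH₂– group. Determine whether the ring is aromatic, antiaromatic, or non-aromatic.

The CH2 carbon is saturated: the tetrahedral CH₂ carbon is sp³ and has no p orbital in the ring π system. Conjugation is not continuous around the ring.
Without a continuous loop of overlapping p orbitals the Hückel electron count never comes into play.

Non-aromatic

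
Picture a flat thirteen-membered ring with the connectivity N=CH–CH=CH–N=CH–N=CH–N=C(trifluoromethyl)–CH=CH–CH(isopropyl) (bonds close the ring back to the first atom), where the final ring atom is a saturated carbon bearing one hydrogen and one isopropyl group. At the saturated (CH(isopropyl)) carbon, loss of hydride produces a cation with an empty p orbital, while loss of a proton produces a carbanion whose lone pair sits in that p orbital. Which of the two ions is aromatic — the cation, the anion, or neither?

The anion

Both ions have a continuous loop of p orbitals — each ring atom is sp².
Cation: 6 × 2 + 0 = 12 π electrons → 4(3), antiaromatic.
Anion: 6 × 2 + 2 = 14 π electrons → 4(3)+2, aromatic.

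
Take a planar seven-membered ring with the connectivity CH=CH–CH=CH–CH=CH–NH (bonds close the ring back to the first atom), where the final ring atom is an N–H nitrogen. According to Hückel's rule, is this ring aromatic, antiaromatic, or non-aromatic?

The p orbitals form a continuous loop: the double-bond atoms are sp², each contributing one p electron; the pyrrole-type nitrogen donates its lone pair from the p orbital. The ring is fully conjugated.
Adding the contributions, 3 × 2 = 6 from the double-bond units + 2 from the NH atom = 8.
With 8 = 4·2 π electrons, Hückel's rule classifies the planar ring as antiaromatic.

Antiaromatic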